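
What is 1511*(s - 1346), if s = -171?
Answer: -2292187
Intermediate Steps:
1511*(s - 1346) = 1511*(-171 - 1346) = 1511*(-1517) = -2292187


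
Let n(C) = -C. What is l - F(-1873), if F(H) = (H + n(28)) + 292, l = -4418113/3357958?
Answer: 5398536309/3357958 ≈ 1607.7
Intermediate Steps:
l = -4418113/3357958 (l = -4418113*1/3357958 = -4418113/3357958 ≈ -1.3157)
F(H) = 264 + H (F(H) = (H - 1*28) + 292 = (H - 28) + 292 = (-28 + H) + 292 = 264 + H)
l - F(-1873) = -4418113/3357958 - (264 - 1873) = -4418113/3357958 - 1*(-1609) = -4418113/3357958 + 1609 = 5398536309/3357958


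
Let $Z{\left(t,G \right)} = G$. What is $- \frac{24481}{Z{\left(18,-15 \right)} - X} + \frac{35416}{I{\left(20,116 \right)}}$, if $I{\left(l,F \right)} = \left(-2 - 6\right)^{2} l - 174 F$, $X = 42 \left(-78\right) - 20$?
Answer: $- \frac{4257270}{456059} \approx -9.3349$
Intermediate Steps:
$X = -3296$ ($X = -3276 - 20 = -3296$)
$I{\left(l,F \right)} = - 174 F + 64 l$ ($I{\left(l,F \right)} = \left(-8\right)^{2} l - 174 F = 64 l - 174 F = - 174 F + 64 l$)
$- \frac{24481}{Z{\left(18,-15 \right)} - X} + \frac{35416}{I{\left(20,116 \right)}} = - \frac{24481}{-15 - -3296} + \frac{35416}{\left(-174\right) 116 + 64 \cdot 20} = - \frac{24481}{-15 + 3296} + \frac{35416}{-20184 + 1280} = - \frac{24481}{3281} + \frac{35416}{-18904} = \left(-24481\right) \frac{1}{3281} + 35416 \left(- \frac{1}{18904}\right) = - \frac{24481}{3281} - \frac{4427}{2363} = - \frac{4257270}{456059}$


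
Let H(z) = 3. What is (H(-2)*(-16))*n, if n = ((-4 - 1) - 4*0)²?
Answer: -1200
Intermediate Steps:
n = 25 (n = (-5 + 0)² = (-5)² = 25)
(H(-2)*(-16))*n = (3*(-16))*25 = -48*25 = -1200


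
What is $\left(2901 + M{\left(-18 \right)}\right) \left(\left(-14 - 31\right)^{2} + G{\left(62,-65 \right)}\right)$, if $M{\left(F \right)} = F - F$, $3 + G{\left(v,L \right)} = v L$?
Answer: $-5825208$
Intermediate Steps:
$G{\left(v,L \right)} = -3 + L v$ ($G{\left(v,L \right)} = -3 + v L = -3 + L v$)
$M{\left(F \right)} = 0$
$\left(2901 + M{\left(-18 \right)}\right) \left(\left(-14 - 31\right)^{2} + G{\left(62,-65 \right)}\right) = \left(2901 + 0\right) \left(\left(-14 - 31\right)^{2} - 4033\right) = 2901 \left(\left(-45\right)^{2} - 4033\right) = 2901 \left(2025 - 4033\right) = 2901 \left(-2008\right) = -5825208$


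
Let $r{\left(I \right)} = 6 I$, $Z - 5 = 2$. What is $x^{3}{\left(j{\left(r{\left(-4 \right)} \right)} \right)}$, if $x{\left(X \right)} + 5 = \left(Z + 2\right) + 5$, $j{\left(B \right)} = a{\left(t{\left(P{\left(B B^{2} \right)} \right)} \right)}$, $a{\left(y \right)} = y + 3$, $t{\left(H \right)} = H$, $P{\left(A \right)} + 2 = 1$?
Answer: $729$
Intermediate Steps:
$P{\left(A \right)} = -1$ ($P{\left(A \right)} = -2 + 1 = -1$)
$Z = 7$ ($Z = 5 + 2 = 7$)
$a{\left(y \right)} = 3 + y$
$j{\left(B \right)} = 2$ ($j{\left(B \right)} = 3 - 1 = 2$)
$x{\left(X \right)} = 9$ ($x{\left(X \right)} = -5 + \left(\left(7 + 2\right) + 5\right) = -5 + \left(9 + 5\right) = -5 + 14 = 9$)
$x^{3}{\left(j{\left(r{\left(-4 \right)} \right)} \right)} = 9^{3} = 729$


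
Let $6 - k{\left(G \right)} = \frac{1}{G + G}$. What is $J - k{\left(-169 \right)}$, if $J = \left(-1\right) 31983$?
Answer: $- \frac{10812283}{338} \approx -31989.0$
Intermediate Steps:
$k{\left(G \right)} = 6 - \frac{1}{2 G}$ ($k{\left(G \right)} = 6 - \frac{1}{G + G} = 6 - \frac{1}{2 G}$)
$J = -31983$
$J - k{\left(-169 \right)} = -31983 - \left(6 - \frac{1}{2 \left(-169\right)}\right) = -31983 - \left(6 - - \frac{1}{338}\right) = -31983 - \left(6 + \frac{1}{338}\right) = -31983 - \frac{2029}{338} = - \frac{10812283}{338}$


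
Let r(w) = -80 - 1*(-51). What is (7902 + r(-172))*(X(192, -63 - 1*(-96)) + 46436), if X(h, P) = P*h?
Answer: 415473956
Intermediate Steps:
r(w) = -29 (r(w) = -80 + 51 = -29)
(7902 + r(-172))*(X(192, -63 - 1*(-96)) + 46436) = (7902 - 29)*((-63 - 1*(-96))*192 + 46436) = 7873*((-63 + 96)*192 + 46436) = 7873*(33*192 + 46436) = 7873*(6336 + 46436) = 7873*52772 = 415473956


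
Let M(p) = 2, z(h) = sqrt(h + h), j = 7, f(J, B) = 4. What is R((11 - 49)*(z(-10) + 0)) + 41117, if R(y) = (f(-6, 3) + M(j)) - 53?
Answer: 41070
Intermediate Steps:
z(h) = sqrt(2)*sqrt(h) (z(h) = sqrt(2*h) = sqrt(2)*sqrt(h))
R(y) = -47 (R(y) = (4 + 2) - 53 = 6 - 53 = -47)
R((11 - 49)*(z(-10) + 0)) + 41117 = -47 + 41117 = 41070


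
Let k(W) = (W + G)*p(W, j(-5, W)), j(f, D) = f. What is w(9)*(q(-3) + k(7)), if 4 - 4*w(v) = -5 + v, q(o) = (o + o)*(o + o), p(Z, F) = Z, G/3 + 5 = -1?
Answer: 0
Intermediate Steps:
G = -18 (G = -15 + 3*(-1) = -15 - 3 = -18)
q(o) = 4*o² (q(o) = (2*o)*(2*o) = 4*o²)
w(v) = 9/4 - v/4 (w(v) = 1 - (-5 + v)/4 = 1 + (5/4 - v/4) = 9/4 - v/4)
k(W) = W*(-18 + W) (k(W) = (W - 18)*W = (-18 + W)*W = W*(-18 + W))
w(9)*(q(-3) + k(7)) = (9/4 - ¼*9)*(4*(-3)² + 7*(-18 + 7)) = (9/4 - 9/4)*(4*9 + 7*(-11)) = 0*(36 - 77) = 0*(-41) = 0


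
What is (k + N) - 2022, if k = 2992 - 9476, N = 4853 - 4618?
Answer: -8271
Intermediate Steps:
N = 235
k = -6484
(k + N) - 2022 = (-6484 + 235) - 2022 = -6249 - 2022 = -8271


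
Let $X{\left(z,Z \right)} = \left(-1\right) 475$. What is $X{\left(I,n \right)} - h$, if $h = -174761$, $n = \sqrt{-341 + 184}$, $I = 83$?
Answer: $174286$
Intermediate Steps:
$n = i \sqrt{157}$ ($n = \sqrt{-157} = i \sqrt{157} \approx 12.53 i$)
$X{\left(z,Z \right)} = -475$
$X{\left(I,n \right)} - h = -475 - -174761 = -475 + 174761 = 174286$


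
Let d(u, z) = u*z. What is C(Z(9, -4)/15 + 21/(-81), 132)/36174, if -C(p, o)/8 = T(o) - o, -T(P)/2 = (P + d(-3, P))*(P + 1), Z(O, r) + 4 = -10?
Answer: -93456/6029 ≈ -15.501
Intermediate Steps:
Z(O, r) = -14 (Z(O, r) = -4 - 10 = -14)
T(P) = 4*P*(1 + P) (T(P) = -2*(P - 3*P)*(P + 1) = -2*(-2*P)*(1 + P) = -(-4)*P*(1 + P) = 4*P*(1 + P))
C(p, o) = 8*o - 32*o*(1 + o) (C(p, o) = -8*(4*o*(1 + o) - o) = -8*(-o + 4*o*(1 + o)) = 8*o - 32*o*(1 + o))
C(Z(9, -4)/15 + 21/(-81), 132)/36174 = (8*132*(-3 - 4*132))/36174 = (8*132*(-3 - 528))*(1/36174) = (8*132*(-531))*(1/36174) = -560736*1/36174 = -93456/6029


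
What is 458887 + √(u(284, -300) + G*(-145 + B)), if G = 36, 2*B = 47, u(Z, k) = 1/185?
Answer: 458887 + I*√149699965/185 ≈ 4.5889e+5 + 66.136*I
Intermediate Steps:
u(Z, k) = 1/185
B = 47/2 (B = (½)*47 = 47/2 ≈ 23.500)
458887 + √(u(284, -300) + G*(-145 + B)) = 458887 + √(1/185 + 36*(-145 + 47/2)) = 458887 + √(1/185 + 36*(-243/2)) = 458887 + √(1/185 - 4374) = 458887 + √(-809189/185) = 458887 + I*√149699965/185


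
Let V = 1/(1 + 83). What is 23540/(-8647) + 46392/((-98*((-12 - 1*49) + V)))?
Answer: 1562741804/310090067 ≈ 5.0396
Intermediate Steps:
V = 1/84 ≈ 0.011905
23540/(-8647) + 46392/((-98*((-12 - 1*49) + V))) = 23540/(-8647) + 46392/((-98*((-12 - 1*49) + 1/84))) = 23540*(-1/8647) + 46392/((-98*((-12 - 49) + 1/84))) = -23540/8647 + 46392/((-98*(-61 + 1/84))) = -23540/8647 + 46392/((-98*(-5123/84))) = -23540/8647 + 46392/(35861/6) = -23540/8647 + 46392*(6/35861) = -23540/8647 + 278352/35861 = 1562741804/310090067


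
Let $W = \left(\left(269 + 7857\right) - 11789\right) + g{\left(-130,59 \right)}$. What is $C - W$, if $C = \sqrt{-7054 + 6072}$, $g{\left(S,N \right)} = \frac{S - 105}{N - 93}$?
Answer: $\frac{124307}{34} + i \sqrt{982} \approx 3656.1 + 31.337 i$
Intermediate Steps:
$g{\left(S,N \right)} = \frac{-105 + S}{-93 + N}$
$W = - \frac{124307}{34}$ ($W = \left(\left(269 + 7857\right) - 11789\right) + \frac{-105 - 130}{-93 + 59} = \left(8126 - 11789\right) + \frac{1}{-34} \left(-235\right) = -3663 - - \frac{235}{34} = -3663 + \frac{235}{34} = - \frac{124307}{34} \approx -3656.1$)
$C = i \sqrt{982}$ ($C = \sqrt{-982} = i \sqrt{982} \approx 31.337 i$)
$C - W = i \sqrt{982} - - \frac{124307}{34} = i \sqrt{982} + \frac{124307}{34} = \frac{124307}{34} + i \sqrt{982}$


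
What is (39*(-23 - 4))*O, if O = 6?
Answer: -6318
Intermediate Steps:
(39*(-23 - 4))*O = (39*(-23 - 4))*6 = (39*(-27))*6 = -1053*6 = -6318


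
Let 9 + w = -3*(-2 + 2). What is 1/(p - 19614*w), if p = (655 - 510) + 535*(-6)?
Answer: 1/173461 ≈ 5.7650e-6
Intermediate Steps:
w = -9 (w = -9 - 3*(-2 + 2) = -9 - 3*0 = -9 + 0 = -9)
p = -3065 (p = 145 - 3210 = -3065)
1/(p - 19614*w) = 1/(-3065 - 19614*(-9)) = 1/(-3065 + 176526) = 1/173461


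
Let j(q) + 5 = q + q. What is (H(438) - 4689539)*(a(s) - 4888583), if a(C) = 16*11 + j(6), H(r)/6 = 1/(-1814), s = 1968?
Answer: 20792378614638400/907 ≈ 2.2924e+13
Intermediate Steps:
H(r) = -3/907 (H(r) = 6/(-1814) = 6*(-1/1814) = -3/907)
j(q) = -5 + 2*q (j(q) = -5 + (q + q) = -5 + 2*q)
a(C) = 183 (a(C) = 16*11 + (-5 + 2*6) = 176 + (-5 + 12) = 176 + 7 = 183)
(H(438) - 4689539)*(a(s) - 4888583) = (-3/907 - 4689539)*(183 - 4888583) = -4253411876/907*(-4888400) = 20792378614638400/907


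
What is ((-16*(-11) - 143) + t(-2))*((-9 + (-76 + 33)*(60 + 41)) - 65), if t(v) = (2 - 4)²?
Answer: -163429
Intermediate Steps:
t(v) = 4 (t(v) = (-2)² = 4)
((-16*(-11) - 143) + t(-2))*((-9 + (-76 + 33)*(60 + 41)) - 65) = ((-16*(-11) - 143) + 4)*((-9 + (-76 + 33)*(60 + 41)) - 65) = ((176 - 143) + 4)*((-9 - 43*101) - 65) = (33 + 4)*((-9 - 4343) - 65) = 37*(-4352 - 65) = 37*(-4417) = -163429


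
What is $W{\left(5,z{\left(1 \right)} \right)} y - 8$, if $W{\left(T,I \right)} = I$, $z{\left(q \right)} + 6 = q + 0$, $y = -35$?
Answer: $167$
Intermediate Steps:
$z{\left(q \right)} = -6 + q$ ($z{\left(q \right)} = -6 + \left(q + 0\right) = -6 + q$)
$W{\left(5,z{\left(1 \right)} \right)} y - 8 = \left(-6 + 1\right) \left(-35\right) - 8 = \left(-5\right) \left(-35\right) - 8 = 175 - 8 = 167$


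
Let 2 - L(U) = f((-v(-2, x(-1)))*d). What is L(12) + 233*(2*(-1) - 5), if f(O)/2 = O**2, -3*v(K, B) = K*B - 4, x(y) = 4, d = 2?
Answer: -1757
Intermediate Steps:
v(K, B) = 4/3 - B*K/3 (v(K, B) = -(K*B - 4)/3 = -(B*K - 4)/3 = -(-4 + B*K)/3 = 4/3 - B*K/3)
f(O) = 2*O**2
L(U) = -126 (L(U) = 2 - 2*(-(4/3 - 1/3*4*(-2))*2)**2 = 2 - 2*(-(4/3 + 8/3)*2)**2 = 2 - 2*(-1*4*2)**2 = 2 - 2*(-4*2)**2 = 2 - 2*(-8)**2 = 2 - 2*64 = 2 - 1*128 = 2 - 128 = -126)
L(12) + 233*(2*(-1) - 5) = -126 + 233*(2*(-1) - 5) = -126 + 233*(-2 - 5) = -126 + 233*(-7) = -126 - 1631 = -1757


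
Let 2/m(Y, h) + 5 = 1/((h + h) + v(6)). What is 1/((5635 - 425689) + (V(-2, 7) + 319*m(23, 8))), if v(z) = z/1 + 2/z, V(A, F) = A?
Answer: -166/69750669 ≈ -2.3799e-6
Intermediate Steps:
v(z) = z + 2/z (v(z) = z*1 + 2/z = z + 2/z)
m(Y, h) = 2/(-5 + 1/(19/3 + 2*h)) (m(Y, h) = 2/(-5 + 1/((h + h) + (6 + 2/6))) = 2/(-5 + 1/(2*h + (6 + 2*(⅙)))) = 2/(-5 + 1/(2*h + (6 + ⅓))) = 2/(-5 + 1/(2*h + 19/3)) = 2/(-5 + 1/(19/3 + 2*h)))
1/((5635 - 425689) + (V(-2, 7) + 319*m(23, 8))) = 1/((5635 - 425689) + (-2 + 319*((-19 - 6*8)/(46 + 15*8)))) = 1/(-420054 + (-2 + 319*((-19 - 48)/(46 + 120)))) = 1/(-420054 + (-2 + 319*(-67/166))) = 1/(-420054 + (-2 - 21373/166)) = 1/(-420054 - 21705/166) = 1/(-69750669/166) = -166/69750669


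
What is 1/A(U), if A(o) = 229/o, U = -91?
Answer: -91/229 ≈ -0.39738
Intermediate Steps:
1/A(U) = 1/(229/(-91)) = 1/(229*(-1/91)) = 1/(-229/91) = -91/229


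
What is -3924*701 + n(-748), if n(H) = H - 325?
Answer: -2751797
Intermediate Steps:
n(H) = -325 + H
-3924*701 + n(-748) = -3924*701 + (-325 - 748) = -2750724 - 1073 = -2751797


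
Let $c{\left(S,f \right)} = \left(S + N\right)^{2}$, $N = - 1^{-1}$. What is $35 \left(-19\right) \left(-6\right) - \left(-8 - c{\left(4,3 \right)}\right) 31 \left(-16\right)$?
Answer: $-4442$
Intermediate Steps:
$N = -1$ ($N = \left(-1\right) 1 = -1$)
$c{\left(S,f \right)} = \left(-1 + S\right)^{2}$ ($c{\left(S,f \right)} = \left(S - 1\right)^{2} = \left(-1 + S\right)^{2}$)
$35 \left(-19\right) \left(-6\right) - \left(-8 - c{\left(4,3 \right)}\right) 31 \left(-16\right) = 35 \left(-19\right) \left(-6\right) - \left(-8 - \left(-1 + 4\right)^{2}\right) 31 \left(-16\right) = \left(-665\right) \left(-6\right) - \left(-8 - 3^{2}\right) 31 \left(-16\right) = 3990 - \left(-8 - 9\right) 31 \left(-16\right) = 3990 - \left(-17\right) 31 \left(-16\right) = 3990 - \left(-527\right) \left(-16\right) = 3990 - 8432 = -4442$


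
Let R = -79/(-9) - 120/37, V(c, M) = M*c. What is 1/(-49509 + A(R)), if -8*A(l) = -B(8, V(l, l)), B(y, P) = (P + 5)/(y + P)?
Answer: -17135044/848336917849 ≈ -2.0198e-5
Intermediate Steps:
R = 1843/333 (R = -79*(-⅑) - 120*1/37 = 79/9 - 120/37 = 1843/333 ≈ 5.5345)
B(y, P) = (5 + P)/(P + y)
A(l) = (5 + l²)/(8*(8 + l²)) (A(l) = -(-1)*(5 + l*l)/(l*l + 8)/8 = -(-1)*(5 + l²)/(l² + 8)/8 = -(-1)*(5 + l²)/(8 + l²)/8 = -(-1)*(5 + l²)/(8*(8 + l²)) = (5 + l²)/(8*(8 + l²)))
1/(-49509 + A(R)) = 1/(-49509 + (5 + (1843/333)²)/(8*(8 + (1843/333)²))) = 1/(-49509 + (5 + 3396649/110889)/(8*(8 + 3396649/110889))) = 1/(-49509 + (⅛)*(3951094/110889)/(4283761/110889)) = 1/(-49509 + (⅛)*(110889/4283761)*(3951094/110889)) = 1/(-49509 + 1975547/17135044) = 1/(-848336917849/17135044) = -17135044/848336917849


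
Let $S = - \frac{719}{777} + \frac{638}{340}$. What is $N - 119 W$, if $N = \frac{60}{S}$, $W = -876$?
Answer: $\frac{13104411852}{125633} \approx 1.0431 \cdot 10^{5}$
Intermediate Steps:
$S = \frac{125633}{132090}$ ($S = \left(-719\right) \frac{1}{777} + 638 \cdot \frac{1}{340} = - \frac{719}{777} + \frac{319}{170} = \frac{125633}{132090} \approx 0.95112$)
$N = \frac{7925400}{125633}$ ($N = \frac{60}{\frac{125633}{132090}} = 60 \cdot \frac{132090}{125633} = \frac{7925400}{125633} \approx 63.084$)
$N - 119 W = \frac{7925400}{125633} - -104244 = \frac{7925400}{125633} + 104244 = \frac{13104411852}{125633}$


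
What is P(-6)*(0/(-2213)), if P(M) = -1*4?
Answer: 0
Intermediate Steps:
P(M) = -4
P(-6)*(0/(-2213)) = -0/(-2213) = -0*(-1)/2213 = -4*0 = 0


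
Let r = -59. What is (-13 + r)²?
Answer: 5184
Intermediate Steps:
(-13 + r)² = (-13 - 59)² = (-72)² = 5184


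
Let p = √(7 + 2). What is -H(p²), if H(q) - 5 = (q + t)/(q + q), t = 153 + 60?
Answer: -52/3 ≈ -17.333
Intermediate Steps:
t = 213
p = 3 (p = √9 = 3)
H(q) = 5 + (213 + q)/(2*q) (H(q) = 5 + (q + 213)/(q + q) = 5 + (213 + q)/((2*q)) = 5 + (213 + q)*(1/(2*q)) = 5 + (213 + q)/(2*q))
-H(p²) = -(213 + 11*3²)/(2*(3²)) = -(213 + 11*9)/(2*9) = -(213 + 99)/(2*9) = -312/(2*9) = -1*52/3 = -52/3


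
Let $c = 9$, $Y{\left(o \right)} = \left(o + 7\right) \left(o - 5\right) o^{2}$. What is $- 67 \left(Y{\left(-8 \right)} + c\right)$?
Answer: $-56347$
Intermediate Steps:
$Y{\left(o \right)} = o^{2} \left(-5 + o\right) \left(7 + o\right)$ ($Y{\left(o \right)} = \left(7 + o\right) \left(-5 + o\right) o^{2} = \left(-5 + o\right) \left(7 + o\right) o^{2} = o^{2} \left(-5 + o\right) \left(7 + o\right)$)
$- 67 \left(Y{\left(-8 \right)} + c\right) = - 67 \left(\left(-8\right)^{2} \left(-35 + \left(-8\right)^{2} + 2 \left(-8\right)\right) + 9\right) = - 67 \left(64 \left(-35 + 64 - 16\right) + 9\right) = - 67 \left(64 \cdot 13 + 9\right) = - 67 \left(832 + 9\right) = \left(-67\right) 841 = -56347$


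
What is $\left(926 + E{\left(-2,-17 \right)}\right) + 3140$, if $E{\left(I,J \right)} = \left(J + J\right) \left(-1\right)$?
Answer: $4100$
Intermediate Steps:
$E{\left(I,J \right)} = - 2 J$ ($E{\left(I,J \right)} = 2 J \left(-1\right) = - 2 J$)
$\left(926 + E{\left(-2,-17 \right)}\right) + 3140 = \left(926 - -34\right) + 3140 = \left(926 + 34\right) + 3140 = 960 + 3140 = 4100$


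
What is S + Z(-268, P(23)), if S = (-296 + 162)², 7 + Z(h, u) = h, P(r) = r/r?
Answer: 17681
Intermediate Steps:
P(r) = 1
Z(h, u) = -7 + h
S = 17956 (S = (-134)² = 17956)
S + Z(-268, P(23)) = 17956 + (-7 - 268) = 17956 - 275 = 17681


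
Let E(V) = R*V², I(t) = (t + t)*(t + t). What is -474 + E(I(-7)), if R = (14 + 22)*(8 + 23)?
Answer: 42871782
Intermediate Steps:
R = 1116 (R = 36*31 = 1116)
I(t) = 4*t² (I(t) = (2*t)*(2*t) = 4*t²)
E(V) = 1116*V²
-474 + E(I(-7)) = -474 + 1116*(4*(-7)²)² = -474 + 1116*(4*49)² = -474 + 1116*196² = -474 + 1116*38416 = -474 + 42872256 = 42871782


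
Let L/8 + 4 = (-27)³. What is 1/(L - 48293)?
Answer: -1/205789 ≈ -4.8593e-6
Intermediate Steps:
L = -157496 (L = -32 + 8*(-27)³ = -32 + 8*(-19683) = -32 - 157464 = -157496)
1/(L - 48293) = 1/(-157496 - 48293) = 1/(-205789) = -1/205789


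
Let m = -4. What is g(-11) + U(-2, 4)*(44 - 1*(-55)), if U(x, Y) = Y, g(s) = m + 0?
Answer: 392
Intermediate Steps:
g(s) = -4 (g(s) = -4 + 0 = -4)
g(-11) + U(-2, 4)*(44 - 1*(-55)) = -4 + 4*(44 - 1*(-55)) = -4 + 4*(44 + 55) = -4 + 4*99 = -4 + 396 = 392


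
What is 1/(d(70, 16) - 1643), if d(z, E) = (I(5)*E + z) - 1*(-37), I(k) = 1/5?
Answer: -5/7664 ≈ -0.00065240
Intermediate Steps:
I(k) = 1/5
d(z, E) = 37 + z + E/5 (d(z, E) = (E/5 + z) - 1*(-37) = (z + E/5) + 37 = 37 + z + E/5)
1/(d(70, 16) - 1643) = 1/((37 + 70 + (1/5)*16) - 1643) = 1/((37 + 70 + 16/5) - 1643) = 1/(551/5 - 1643) = 1/(-7664/5) = -5/7664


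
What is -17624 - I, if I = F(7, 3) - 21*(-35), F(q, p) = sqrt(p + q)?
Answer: -18359 - sqrt(10) ≈ -18362.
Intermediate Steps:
I = 735 + sqrt(10) (I = sqrt(3 + 7) - 21*(-35) = sqrt(10) + 735 = 735 + sqrt(10) ≈ 738.16)
-17624 - I = -17624 - (735 + sqrt(10)) = -17624 + (-735 - sqrt(10)) = -18359 - sqrt(10)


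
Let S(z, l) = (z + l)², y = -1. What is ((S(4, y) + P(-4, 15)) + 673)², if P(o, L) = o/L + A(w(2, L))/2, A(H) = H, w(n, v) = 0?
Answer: 104571076/225 ≈ 4.6476e+5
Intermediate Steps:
S(z, l) = (l + z)²
P(o, L) = o/L (P(o, L) = o/L + 0/2 = o/L + 0*(½) = o/L + 0 = o/L)
((S(4, y) + P(-4, 15)) + 673)² = (((-1 + 4)² - 4/15) + 673)² = ((3² - 4*1/15) + 673)² = ((9 - 4/15) + 673)² = (131/15 + 673)² = (10226/15)² = 104571076/225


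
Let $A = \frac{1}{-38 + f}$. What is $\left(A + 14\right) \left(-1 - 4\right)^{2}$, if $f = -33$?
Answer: $\frac{24825}{71} \approx 349.65$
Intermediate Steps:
$A = - \frac{1}{71}$ ($A = \frac{1}{-38 - 33} = \frac{1}{-71} = - \frac{1}{71} \approx -0.014085$)
$\left(A + 14\right) \left(-1 - 4\right)^{2} = \left(- \frac{1}{71} + 14\right) \left(-1 - 4\right)^{2} = \frac{993 \left(-5\right)^{2}}{71} = \frac{993}{71} \cdot 25 = \frac{24825}{71}$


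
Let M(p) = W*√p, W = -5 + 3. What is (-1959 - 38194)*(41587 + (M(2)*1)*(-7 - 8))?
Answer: -1669842811 - 1204590*√2 ≈ -1.6715e+9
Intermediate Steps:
W = -2
M(p) = -2*√p
(-1959 - 38194)*(41587 + (M(2)*1)*(-7 - 8)) = (-1959 - 38194)*(41587 + (-2*√2*1)*(-7 - 8)) = -40153*(41587 - 2*√2*(-15)) = -40153*(41587 + 30*√2) = -1669842811 - 1204590*√2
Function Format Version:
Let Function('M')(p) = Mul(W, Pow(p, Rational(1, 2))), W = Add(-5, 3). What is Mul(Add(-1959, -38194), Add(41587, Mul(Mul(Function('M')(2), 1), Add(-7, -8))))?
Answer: Add(-1669842811, Mul(-1204590, Pow(2, Rational(1, 2)))) ≈ -1.6715e+9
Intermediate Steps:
W = -2
Function('M')(p) = Mul(-2, Pow(p, Rational(1, 2)))
Mul(Add(-1959, -38194), Add(41587, Mul(Mul(Function('M')(2), 1), Add(-7, -8)))) = Mul(Add(-1959, -38194), Add(41587, Mul(Mul(Mul(-2, Pow(2, Rational(1, 2))), 1), Add(-7, -8)))) = Mul(-40153, Add(41587, Mul(Mul(-2, Pow(2, Rational(1, 2))), -15))) = Mul(-40153, Add(41587, Mul(30, Pow(2, Rational(1, 2))))) = Add(-1669842811, Mul(-1204590, Pow(2, Rational(1, 2))))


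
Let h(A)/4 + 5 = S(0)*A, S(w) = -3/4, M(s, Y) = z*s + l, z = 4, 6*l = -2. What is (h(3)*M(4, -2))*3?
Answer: -1363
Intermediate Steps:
l = -1/3 (l = (1/6)*(-2) = -1/3 ≈ -0.33333)
M(s, Y) = -1/3 + 4*s (M(s, Y) = 4*s - 1/3 = -1/3 + 4*s)
S(w) = -3/4 (S(w) = -3*1/4 = -3/4)
h(A) = -20 - 3*A (h(A) = -20 + 4*(-3*A/4) = -20 - 3*A)
(h(3)*M(4, -2))*3 = ((-20 - 3*3)*(-1/3 + 4*4))*3 = ((-20 - 9)*(-1/3 + 16))*3 = -29*47/3*3 = -1363/3*3 = -1363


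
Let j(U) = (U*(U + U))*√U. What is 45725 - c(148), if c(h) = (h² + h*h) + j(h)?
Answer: 1917 - 87616*√37 ≈ -5.3103e+5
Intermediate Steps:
j(U) = 2*U^(5/2) (j(U) = (U*(2*U))*√U = (2*U²)*√U = 2*U^(5/2))
c(h) = 2*h² + 2*h^(5/2) (c(h) = (h² + h*h) + 2*h^(5/2) = (h² + h²) + 2*h^(5/2) = 2*h² + 2*h^(5/2))
45725 - c(148) = 45725 - (2*148² + 2*148^(5/2)) = 45725 - (2*21904 + 2*(43808*√37)) = 45725 - (43808 + 87616*√37) = 45725 + (-43808 - 87616*√37) = 1917 - 87616*√37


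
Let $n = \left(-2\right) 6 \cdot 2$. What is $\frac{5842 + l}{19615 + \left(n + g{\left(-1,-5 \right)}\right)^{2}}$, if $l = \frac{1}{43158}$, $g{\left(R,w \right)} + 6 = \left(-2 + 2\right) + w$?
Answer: $\frac{252129037}{899412720} \approx 0.28033$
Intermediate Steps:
$g{\left(R,w \right)} = -6 + w$ ($g{\left(R,w \right)} = -6 + \left(\left(-2 + 2\right) + w\right) = -6 + \left(0 + w\right) = -6 + w$)
$l = \frac{1}{43158} \approx 2.3171 \cdot 10^{-5}$
$n = -24$ ($n = \left(-12\right) 2 = -24$)
$\frac{5842 + l}{19615 + \left(n + g{\left(-1,-5 \right)}\right)^{2}} = \frac{5842 + \frac{1}{43158}}{19615 + \left(-24 - 11\right)^{2}} = \frac{252129037}{43158 \left(19615 + \left(-24 - 11\right)^{2}\right)} = \frac{252129037}{43158 \left(19615 + \left(-35\right)^{2}\right)} = \frac{252129037}{43158 \left(19615 + 1225\right)} = \frac{252129037}{43158 \cdot 20840} = \frac{252129037}{43158} \cdot \frac{1}{20840} = \frac{252129037}{899412720}$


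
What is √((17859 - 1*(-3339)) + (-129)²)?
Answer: √37839 ≈ 194.52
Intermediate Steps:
√((17859 - 1*(-3339)) + (-129)²) = √((17859 + 3339) + 16641) = √(21198 + 16641) = √37839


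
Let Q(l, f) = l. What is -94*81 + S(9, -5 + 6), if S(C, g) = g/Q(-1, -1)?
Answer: -7615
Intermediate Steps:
S(C, g) = -g (S(C, g) = g/(-1) = g*(-1) = -g)
-94*81 + S(9, -5 + 6) = -94*81 - (-5 + 6) = -7614 - 1*1 = -7614 - 1 = -7615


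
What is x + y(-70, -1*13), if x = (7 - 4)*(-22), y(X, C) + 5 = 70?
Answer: -1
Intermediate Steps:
y(X, C) = 65 (y(X, C) = -5 + 70 = 65)
x = -66 (x = 3*(-22) = -66)
x + y(-70, -1*13) = -66 + 65 = -1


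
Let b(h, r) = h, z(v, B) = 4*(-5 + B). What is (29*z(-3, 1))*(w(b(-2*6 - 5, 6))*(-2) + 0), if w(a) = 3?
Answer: 2784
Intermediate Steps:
z(v, B) = -20 + 4*B
(29*z(-3, 1))*(w(b(-2*6 - 5, 6))*(-2) + 0) = (29*(-20 + 4*1))*(3*(-2) + 0) = (29*(-20 + 4))*(-6 + 0) = (29*(-16))*(-6) = -464*(-6) = 2784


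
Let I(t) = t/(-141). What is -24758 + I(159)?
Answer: -1163679/47 ≈ -24759.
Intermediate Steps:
I(t) = -t/141 (I(t) = t*(-1/141) = -t/141)
-24758 + I(159) = -24758 - 1/141*159 = -24758 - 53/47 = -1163679/47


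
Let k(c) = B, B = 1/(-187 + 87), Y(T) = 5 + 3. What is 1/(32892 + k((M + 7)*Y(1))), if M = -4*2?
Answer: 100/3289199 ≈ 3.0403e-5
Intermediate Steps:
Y(T) = 8
M = -8
B = -1/100 (B = 1/(-100) = -1/100 ≈ -0.010000)
k(c) = -1/100
1/(32892 + k((M + 7)*Y(1))) = 1/(32892 - 1/100) = 1/(3289199/100) = 100/3289199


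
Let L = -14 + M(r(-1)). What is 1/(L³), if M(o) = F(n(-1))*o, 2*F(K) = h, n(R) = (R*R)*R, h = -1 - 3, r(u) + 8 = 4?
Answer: -1/216 ≈ -0.0046296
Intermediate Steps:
r(u) = -4 (r(u) = -8 + 4 = -4)
h = -4
n(R) = R³ (n(R) = R²*R = R³)
F(K) = -2 (F(K) = (½)*(-4) = -2)
M(o) = -2*o
L = -6 (L = -14 - 2*(-4) = -14 + 8 = -6)
1/(L³) = 1/((-6)³) = 1/(-216) = -1/216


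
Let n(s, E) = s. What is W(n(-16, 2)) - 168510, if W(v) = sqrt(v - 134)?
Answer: -168510 + 5*I*sqrt(6) ≈ -1.6851e+5 + 12.247*I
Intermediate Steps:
W(v) = sqrt(-134 + v)
W(n(-16, 2)) - 168510 = sqrt(-134 - 16) - 168510 = sqrt(-150) - 168510 = 5*I*sqrt(6) - 168510 = -168510 + 5*I*sqrt(6)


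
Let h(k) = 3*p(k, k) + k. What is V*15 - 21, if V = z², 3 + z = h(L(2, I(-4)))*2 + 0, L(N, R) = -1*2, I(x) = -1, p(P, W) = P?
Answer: 5394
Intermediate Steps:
L(N, R) = -2
h(k) = 4*k (h(k) = 3*k + k = 4*k)
z = -19 (z = -3 + ((4*(-2))*2 + 0) = -3 + (-8*2 + 0) = -3 + (-16 + 0) = -3 - 16 = -19)
V = 361 (V = (-19)² = 361)
V*15 - 21 = 361*15 - 21 = 5415 - 21 = 5394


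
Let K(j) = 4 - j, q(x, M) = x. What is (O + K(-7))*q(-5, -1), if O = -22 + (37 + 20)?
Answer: -230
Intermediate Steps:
O = 35 (O = -22 + 57 = 35)
(O + K(-7))*q(-5, -1) = (35 + (4 - 1*(-7)))*(-5) = (35 + (4 + 7))*(-5) = (35 + 11)*(-5) = 46*(-5) = -230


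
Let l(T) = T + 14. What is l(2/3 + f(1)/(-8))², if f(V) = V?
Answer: 121801/576 ≈ 211.46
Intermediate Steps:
l(T) = 14 + T
l(2/3 + f(1)/(-8))² = (14 + (2/3 + 1/(-8)))² = (14 + (2*(⅓) + 1*(-⅛)))² = (14 + (⅔ - ⅛))² = (14 + 13/24)² = (349/24)² = 121801/576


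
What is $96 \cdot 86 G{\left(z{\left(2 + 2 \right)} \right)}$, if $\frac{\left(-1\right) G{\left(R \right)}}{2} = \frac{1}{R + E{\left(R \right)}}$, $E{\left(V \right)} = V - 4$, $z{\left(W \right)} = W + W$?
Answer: $-1376$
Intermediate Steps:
$z{\left(W \right)} = 2 W$
$E{\left(V \right)} = -4 + V$
$G{\left(R \right)} = - \frac{2}{-4 + 2 R}$ ($G{\left(R \right)} = - \frac{2}{R + \left(-4 + R\right)} = - \frac{2}{-4 + 2 R}$)
$96 \cdot 86 G{\left(z{\left(2 + 2 \right)} \right)} = 96 \cdot 86 \left(- \frac{1}{-2 + 2 \left(2 + 2\right)}\right) = 8256 \left(- \frac{1}{-2 + 2 \cdot 4}\right) = 8256 \left(- \frac{1}{-2 + 8}\right) = 8256 \left(- \frac{1}{6}\right) = -1376$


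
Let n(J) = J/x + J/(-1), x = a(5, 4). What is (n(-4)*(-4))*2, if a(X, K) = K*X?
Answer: -152/5 ≈ -30.400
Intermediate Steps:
x = 20 (x = 4*5 = 20)
n(J) = -19*J/20 (n(J) = J/20 + J/(-1) = J*(1/20) + J*(-1) = J/20 - J = -19*J/20)
(n(-4)*(-4))*2 = (-19/20*(-4)*(-4))*2 = ((19/5)*(-4))*2 = -76/5*2 = -152/5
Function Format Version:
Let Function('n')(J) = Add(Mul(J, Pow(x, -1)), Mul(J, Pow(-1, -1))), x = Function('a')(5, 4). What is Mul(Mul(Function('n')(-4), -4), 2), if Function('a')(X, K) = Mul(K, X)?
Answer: Rational(-152, 5) ≈ -30.400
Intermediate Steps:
x = 20 (x = Mul(4, 5) = 20)
Function('n')(J) = Mul(Rational(-19, 20), J) (Function('n')(J) = Add(Mul(J, Pow(20, -1)), Mul(J, Pow(-1, -1))) = Add(Mul(J, Rational(1, 20)), Mul(J, -1)) = Add(Mul(Rational(1, 20), J), Mul(-1, J)) = Mul(Rational(-19, 20), J))
Mul(Mul(Function('n')(-4), -4), 2) = Mul(Mul(Mul(Rational(-19, 20), -4), -4), 2) = Mul(Mul(Rational(19, 5), -4), 2) = Mul(Rational(-76, 5), 2) = Rational(-152, 5)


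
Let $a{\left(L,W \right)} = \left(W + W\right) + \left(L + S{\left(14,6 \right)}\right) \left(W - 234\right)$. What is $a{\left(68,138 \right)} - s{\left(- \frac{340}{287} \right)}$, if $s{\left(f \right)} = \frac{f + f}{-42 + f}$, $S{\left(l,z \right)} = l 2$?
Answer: $- \frac{55401520}{6197} \approx -8940.1$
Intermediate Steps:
$S{\left(l,z \right)} = 2 l$
$s{\left(f \right)} = \frac{2 f}{-42 + f}$
$a{\left(L,W \right)} = 2 W + \left(-234 + W\right) \left(28 + L\right)$ ($a{\left(L,W \right)} = \left(W + W\right) + \left(L + 2 \cdot 14\right) \left(W - 234\right) = 2 W + \left(L + 28\right) \left(-234 + W\right) = 2 W + \left(28 + L\right) \left(-234 + W\right) = 2 W + \left(-234 + W\right) \left(28 + L\right)$)
$a{\left(68,138 \right)} - s{\left(- \frac{340}{287} \right)} = \left(-6552 - 15912 + 30 \cdot 138 + 68 \cdot 138\right) - \frac{2 \left(- \frac{340}{287}\right)}{-42 - \frac{340}{287}} = \left(-6552 - 15912 + 4140 + 9384\right) - \frac{2 \left(\left(-340\right) \frac{1}{287}\right)}{-42 - \frac{340}{287}} = -8940 - 2 \left(- \frac{340}{287}\right) \frac{1}{-42 - \frac{340}{287}} = -8940 - 2 \left(- \frac{340}{287}\right) \frac{1}{- \frac{12394}{287}} = -8940 - 2 \left(- \frac{340}{287}\right) \left(- \frac{287}{12394}\right) = -8940 - \frac{340}{6197} = - \frac{55401520}{6197}$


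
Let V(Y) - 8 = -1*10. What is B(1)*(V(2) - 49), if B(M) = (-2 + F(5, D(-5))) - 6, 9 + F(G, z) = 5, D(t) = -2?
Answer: 612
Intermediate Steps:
V(Y) = -2 (V(Y) = 8 - 1*10 = 8 - 10 = -2)
F(G, z) = -4 (F(G, z) = -9 + 5 = -4)
B(M) = -12 (B(M) = (-2 - 4) - 6 = -6 - 6 = -12)
B(1)*(V(2) - 49) = -12*(-2 - 49) = -12*(-51) = 612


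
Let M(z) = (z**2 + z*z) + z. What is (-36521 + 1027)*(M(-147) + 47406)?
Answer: -3211390638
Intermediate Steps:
M(z) = z + 2*z**2 (M(z) = (z**2 + z**2) + z = 2*z**2 + z = z + 2*z**2)
(-36521 + 1027)*(M(-147) + 47406) = (-36521 + 1027)*(-147*(1 + 2*(-147)) + 47406) = -35494*(-147*(1 - 294) + 47406) = -35494*(-147*(-293) + 47406) = -35494*(43071 + 47406) = -35494*90477 = -3211390638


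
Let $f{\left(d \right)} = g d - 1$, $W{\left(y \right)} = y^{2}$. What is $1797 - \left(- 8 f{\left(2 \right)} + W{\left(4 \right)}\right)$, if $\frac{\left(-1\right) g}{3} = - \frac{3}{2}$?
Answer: $1845$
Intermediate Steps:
$g = \frac{9}{2}$ ($g = - 3 \left(- \frac{3}{2}\right) = - 3 \left(\left(-3\right) \frac{1}{2}\right) = \left(-3\right) \left(- \frac{3}{2}\right) = \frac{9}{2} \approx 4.5$)
$f{\left(d \right)} = -1 + \frac{9 d}{2}$ ($f{\left(d \right)} = \frac{9 d}{2} - 1 = -1 + \frac{9 d}{2}$)
$1797 - \left(- 8 f{\left(2 \right)} + W{\left(4 \right)}\right) = 1797 - \left(- 8 \left(-1 + \frac{9}{2} \cdot 2\right) + 4^{2}\right) = 1797 - \left(- 8 \left(-1 + 9\right) + 16\right) = 1797 - \left(\left(-8\right) 8 + 16\right) = 1797 - \left(-64 + 16\right) = 1797 - -48 = 1797 + 48 = 1845$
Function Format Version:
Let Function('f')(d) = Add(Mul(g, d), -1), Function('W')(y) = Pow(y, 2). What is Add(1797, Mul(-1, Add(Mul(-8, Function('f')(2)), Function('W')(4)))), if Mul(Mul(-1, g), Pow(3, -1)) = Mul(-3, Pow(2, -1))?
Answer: 1845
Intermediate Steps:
g = Rational(9, 2) (g = Mul(-3, Mul(-3, Pow(2, -1))) = Mul(-3, Mul(-3, Rational(1, 2))) = Mul(-3, Rational(-3, 2)) = Rational(9, 2) ≈ 4.5000)
Function('f')(d) = Add(-1, Mul(Rational(9, 2), d)) (Function('f')(d) = Add(Mul(Rational(9, 2), d), -1) = Add(-1, Mul(Rational(9, 2), d)))
Add(1797, Mul(-1, Add(Mul(-8, Function('f')(2)), Function('W')(4)))) = Add(1797, Mul(-1, Add(Mul(-8, Add(-1, Mul(Rational(9, 2), 2))), Pow(4, 2)))) = Add(1797, Mul(-1, Add(Mul(-8, Add(-1, 9)), 16))) = Add(1797, Mul(-1, Add(Mul(-8, 8), 16))) = Add(1797, Mul(-1, Add(-64, 16))) = Add(1797, Mul(-1, -48)) = Add(1797, 48) = 1845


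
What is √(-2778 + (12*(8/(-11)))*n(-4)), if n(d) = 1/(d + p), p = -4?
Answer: 3*I*√37334/11 ≈ 52.696*I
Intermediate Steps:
n(d) = 1/(-4 + d) (n(d) = 1/(d - 4) = 1/(-4 + d))
√(-2778 + (12*(8/(-11)))*n(-4)) = √(-2778 + (12*(8/(-11)))/(-4 - 4)) = √(-2778 + (12*(8*(-1/11)))/(-8)) = √(-2778 + (12*(-8/11))*(-⅛)) = √(-2778 - 96/11*(-⅛)) = √(-2778 + 12/11) = √(-30546/11) = 3*I*√37334/11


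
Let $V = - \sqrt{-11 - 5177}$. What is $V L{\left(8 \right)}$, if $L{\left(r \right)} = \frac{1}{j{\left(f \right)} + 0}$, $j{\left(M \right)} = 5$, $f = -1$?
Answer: $- \frac{2 i \sqrt{1297}}{5} \approx - 14.406 i$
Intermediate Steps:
$L{\left(r \right)} = \frac{1}{5}$ ($L{\left(r \right)} = \frac{1}{5 + 0} = \frac{1}{5}$)
$V = - 2 i \sqrt{1297}$ ($V = - \sqrt{-5188} = - 2 i \sqrt{1297} \approx - 72.028 i$)
$V L{\left(8 \right)} = - 2 i \sqrt{1297} \cdot \frac{1}{5} = - \frac{2 i \sqrt{1297}}{5}$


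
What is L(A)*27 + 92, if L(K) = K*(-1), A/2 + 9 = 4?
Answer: 362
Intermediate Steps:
A = -10 (A = -18 + 2*4 = -18 + 8 = -10)
L(K) = -K
L(A)*27 + 92 = -1*(-10)*27 + 92 = 10*27 + 92 = 270 + 92 = 362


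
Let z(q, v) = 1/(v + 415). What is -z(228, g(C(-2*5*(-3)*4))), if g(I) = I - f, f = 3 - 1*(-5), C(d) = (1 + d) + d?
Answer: -1/648 ≈ -0.0015432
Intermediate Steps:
C(d) = 1 + 2*d
f = 8 (f = 3 + 5 = 8)
g(I) = -8 + I (g(I) = I - 1*8 = I - 8 = -8 + I)
z(q, v) = 1/(415 + v)
-z(228, g(C(-2*5*(-3)*4))) = -1/(415 + (-8 + (1 + 2*(-2*5*(-3)*4)))) = -1/(415 + (-8 + (1 + 2*(-(-30)*4)))) = -1/(415 + (-8 + (1 + 2*(-2*(-60))))) = -1/(415 + (-8 + (1 + 2*120))) = -1/(415 + (-8 + (1 + 240))) = -1/(415 + (-8 + 241)) = -1/(415 + 233) = -1/648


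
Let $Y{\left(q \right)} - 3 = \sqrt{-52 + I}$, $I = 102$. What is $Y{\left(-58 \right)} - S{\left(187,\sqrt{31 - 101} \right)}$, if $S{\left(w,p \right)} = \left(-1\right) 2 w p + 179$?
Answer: $-176 + 5 \sqrt{2} + 374 i \sqrt{70} \approx -168.93 + 3129.1 i$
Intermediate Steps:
$S{\left(w,p \right)} = 179 - 2 p w$ ($S{\left(w,p \right)} = - 2 w p + 179 = - 2 p w + 179 = 179 - 2 p w$)
$Y{\left(q \right)} = 3 + 5 \sqrt{2}$ ($Y{\left(q \right)} = 3 + \sqrt{-52 + 102} = 3 + \sqrt{50} = 3 + 5 \sqrt{2}$)
$Y{\left(-58 \right)} - S{\left(187,\sqrt{31 - 101} \right)} = \left(3 + 5 \sqrt{2}\right) - \left(179 - 2 \sqrt{31 - 101} \cdot 187\right) = \left(3 + 5 \sqrt{2}\right) - \left(179 - 2 \sqrt{-70} \cdot 187\right) = \left(3 + 5 \sqrt{2}\right) - \left(179 - 2 i \sqrt{70} \cdot 187\right) = \left(3 + 5 \sqrt{2}\right) - \left(179 - 374 i \sqrt{70}\right) = -176 + 5 \sqrt{2} + 374 i \sqrt{70}$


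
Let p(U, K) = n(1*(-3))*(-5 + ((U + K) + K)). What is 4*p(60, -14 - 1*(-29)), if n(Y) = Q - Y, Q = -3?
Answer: 0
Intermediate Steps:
n(Y) = -3 - Y
p(U, K) = 0 (p(U, K) = (-3 - (-3))*(-5 + ((U + K) + K)) = (-3 - 1*(-3))*(-5 + ((K + U) + K)) = (-3 + 3)*(-5 + (U + 2*K)) = 0*(-5 + U + 2*K) = 0)
4*p(60, -14 - 1*(-29)) = 4*0 = 0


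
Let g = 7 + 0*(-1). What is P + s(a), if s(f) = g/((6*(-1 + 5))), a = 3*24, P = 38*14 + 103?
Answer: 15247/24 ≈ 635.29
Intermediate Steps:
g = 7 (g = 7 + 0 = 7)
P = 635 (P = 532 + 103 = 635)
a = 72
s(f) = 7/24 (s(f) = 7/((6*(-1 + 5))) = 7/((6*4)) = 7/24)
P + s(a) = 635 + 7/24 = 15247/24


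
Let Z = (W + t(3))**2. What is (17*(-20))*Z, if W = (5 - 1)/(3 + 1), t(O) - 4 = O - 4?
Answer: -5440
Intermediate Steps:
t(O) = O (t(O) = 4 + (O - 4) = 4 + (-4 + O) = O)
W = 1 (W = 4/4 = 4*(1/4) = 1)
Z = 16 (Z = (1 + 3)**2 = 4**2 = 16)
(17*(-20))*Z = (17*(-20))*16 = -340*16 = -5440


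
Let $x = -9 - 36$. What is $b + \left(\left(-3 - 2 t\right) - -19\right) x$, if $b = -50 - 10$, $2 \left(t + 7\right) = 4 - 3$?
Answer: $-1365$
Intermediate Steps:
$t = - \frac{13}{2}$ ($t = -7 + \frac{4 - 3}{2} = -7 + \frac{1}{2} \cdot 1 = -7 + \frac{1}{2} = - \frac{13}{2} \approx -6.5$)
$x = -45$ ($x = -9 - 36 = -45$)
$b = -60$ ($b = -50 - 10 = -60$)
$b + \left(\left(-3 - 2 t\right) - -19\right) x = -60 + \left(\left(-3 - -13\right) - -19\right) \left(-45\right) = -60 + \left(\left(-3 + 13\right) + 19\right) \left(-45\right) = -60 + \left(10 + 19\right) \left(-45\right) = -60 + 29 \left(-45\right) = -60 - 1305 = -1365$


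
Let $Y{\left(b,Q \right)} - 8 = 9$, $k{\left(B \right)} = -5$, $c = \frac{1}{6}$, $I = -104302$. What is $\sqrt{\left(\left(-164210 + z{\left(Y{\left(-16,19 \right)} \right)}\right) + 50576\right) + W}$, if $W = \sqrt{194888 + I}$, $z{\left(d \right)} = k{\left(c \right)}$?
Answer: $\sqrt{-113639 + \sqrt{90586}} \approx 336.66 i$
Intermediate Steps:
$c = \frac{1}{6} \approx 0.16667$
$Y{\left(b,Q \right)} = 17$ ($Y{\left(b,Q \right)} = 8 + 9 = 17$)
$z{\left(d \right)} = -5$
$W = \sqrt{90586}$ ($W = \sqrt{194888 - 104302} = \sqrt{90586} \approx 300.98$)
$\sqrt{\left(\left(-164210 + z{\left(Y{\left(-16,19 \right)} \right)}\right) + 50576\right) + W} = \sqrt{\left(\left(-164210 - 5\right) + 50576\right) + \sqrt{90586}} = \sqrt{\left(-164215 + 50576\right) + \sqrt{90586}} = \sqrt{-113639 + \sqrt{90586}}$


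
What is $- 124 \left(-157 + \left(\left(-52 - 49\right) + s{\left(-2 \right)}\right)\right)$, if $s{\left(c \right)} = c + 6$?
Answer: $31496$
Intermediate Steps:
$s{\left(c \right)} = 6 + c$
$- 124 \left(-157 + \left(\left(-52 - 49\right) + s{\left(-2 \right)}\right)\right) = - 124 \left(-157 + \left(\left(-52 - 49\right) + \left(6 - 2\right)\right)\right) = - 124 \left(-157 + \left(-101 + 4\right)\right) = - 124 \left(-157 - 97\right) = \left(-124\right) \left(-254\right) = 31496$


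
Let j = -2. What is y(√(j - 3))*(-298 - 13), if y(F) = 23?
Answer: -7153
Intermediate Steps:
y(√(j - 3))*(-298 - 13) = 23*(-298 - 13) = 23*(-311) = -7153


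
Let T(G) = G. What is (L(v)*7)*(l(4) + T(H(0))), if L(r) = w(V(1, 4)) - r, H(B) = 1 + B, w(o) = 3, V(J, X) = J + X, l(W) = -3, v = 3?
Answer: 0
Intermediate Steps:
L(r) = 3 - r
(L(v)*7)*(l(4) + T(H(0))) = ((3 - 1*3)*7)*(-3 + (1 + 0)) = ((3 - 3)*7)*(-3 + 1) = (0*7)*(-2) = 0*(-2) = 0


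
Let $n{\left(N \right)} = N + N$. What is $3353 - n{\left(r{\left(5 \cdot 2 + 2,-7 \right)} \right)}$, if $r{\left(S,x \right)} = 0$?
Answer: $3353$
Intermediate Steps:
$n{\left(N \right)} = 2 N$
$3353 - n{\left(r{\left(5 \cdot 2 + 2,-7 \right)} \right)} = 3353 - 2 \cdot 0 = 3353 - 0 = 3353 + 0 = 3353$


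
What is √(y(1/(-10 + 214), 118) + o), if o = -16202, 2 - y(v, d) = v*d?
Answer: I*√168550818/102 ≈ 127.28*I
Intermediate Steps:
y(v, d) = 2 - d*v (y(v, d) = 2 - v*d = 2 - d*v)
√(y(1/(-10 + 214), 118) + o) = √((2 - 1*118/(-10 + 214)) - 16202) = √((2 - 1*118/204) - 16202) = √((2 - 1*118*1/204) - 16202) = √((2 - 59/102) - 16202) = √(145/102 - 16202) = √(-1652459/102) = I*√168550818/102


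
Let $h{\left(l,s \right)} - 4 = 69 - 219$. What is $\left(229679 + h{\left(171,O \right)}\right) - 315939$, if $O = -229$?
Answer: $-86406$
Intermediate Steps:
$h{\left(l,s \right)} = -146$ ($h{\left(l,s \right)} = 4 + \left(69 - 219\right) = 4 - 150 = -146$)
$\left(229679 + h{\left(171,O \right)}\right) - 315939 = \left(229679 - 146\right) - 315939 = 229533 - 315939 = -86406$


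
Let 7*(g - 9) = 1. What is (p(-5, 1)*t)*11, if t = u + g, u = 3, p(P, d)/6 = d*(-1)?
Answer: -5610/7 ≈ -801.43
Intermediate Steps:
g = 64/7 (g = 9 + (⅐)*1 = 9 + ⅐ = 64/7 ≈ 9.1429)
p(P, d) = -6*d (p(P, d) = 6*(d*(-1)) = 6*(-d) = -6*d)
t = 85/7 (t = 3 + 64/7 = 85/7 ≈ 12.143)
(p(-5, 1)*t)*11 = (-6*1*(85/7))*11 = -6*85/7*11 = -510/7*11 = -5610/7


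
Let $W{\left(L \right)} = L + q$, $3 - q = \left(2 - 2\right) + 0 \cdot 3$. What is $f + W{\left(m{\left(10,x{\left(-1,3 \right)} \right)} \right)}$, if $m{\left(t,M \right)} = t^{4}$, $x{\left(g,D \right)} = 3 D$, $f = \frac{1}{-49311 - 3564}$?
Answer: $\frac{528908624}{52875} \approx 10003.0$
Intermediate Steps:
$f = - \frac{1}{52875}$ ($f = \frac{1}{-52875} = - \frac{1}{52875} \approx -1.8913 \cdot 10^{-5}$)
$q = 3$ ($q = 3 - \left(\left(2 - 2\right) + 0 \cdot 3\right) = 3 - \left(0 + 0\right) = 3 - 0 = 3 + 0 = 3$)
$W{\left(L \right)} = 3 + L$ ($W{\left(L \right)} = L + 3 = 3 + L$)
$f + W{\left(m{\left(10,x{\left(-1,3 \right)} \right)} \right)} = - \frac{1}{52875} + \left(3 + 10^{4}\right) = - \frac{1}{52875} + \left(3 + 10000\right) = - \frac{1}{52875} + 10003 = \frac{528908624}{52875}$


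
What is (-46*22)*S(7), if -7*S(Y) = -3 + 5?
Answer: 2024/7 ≈ 289.14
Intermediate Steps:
S(Y) = -2/7 (S(Y) = -(-3 + 5)/7 = -⅐*2 = -2/7)
(-46*22)*S(7) = -46*22*(-2/7) = -1012*(-2/7) = 2024/7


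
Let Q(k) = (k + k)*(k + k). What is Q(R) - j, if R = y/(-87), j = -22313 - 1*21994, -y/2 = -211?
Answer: 336072019/7569 ≈ 44401.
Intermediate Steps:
y = 422 (y = -2*(-211) = 422)
j = -44307 (j = -22313 - 21994 = -44307)
R = -422/87 (R = 422/(-87) = 422*(-1/87) = -422/87 ≈ -4.8506)
Q(k) = 4*k² (Q(k) = (2*k)*(2*k) = 4*k²)
Q(R) - j = 4*(-422/87)² - 1*(-44307) = 4*(178084/7569) + 44307 = 712336/7569 + 44307 = 336072019/7569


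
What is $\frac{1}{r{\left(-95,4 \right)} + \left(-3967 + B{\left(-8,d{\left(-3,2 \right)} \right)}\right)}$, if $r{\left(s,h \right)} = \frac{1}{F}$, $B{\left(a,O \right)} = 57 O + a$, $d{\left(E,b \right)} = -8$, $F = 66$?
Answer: $- \frac{66}{292445} \approx -0.00022568$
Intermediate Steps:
$B{\left(a,O \right)} = a + 57 O$
$r{\left(s,h \right)} = \frac{1}{66}$
$\frac{1}{r{\left(-95,4 \right)} + \left(-3967 + B{\left(-8,d{\left(-3,2 \right)} \right)}\right)} = \frac{1}{\frac{1}{66} + \left(-3967 + \left(-8 + 57 \left(-8\right)\right)\right)} = \frac{1}{\frac{1}{66} - 4431} = \frac{1}{- \frac{292445}{66}} = - \frac{66}{292445}$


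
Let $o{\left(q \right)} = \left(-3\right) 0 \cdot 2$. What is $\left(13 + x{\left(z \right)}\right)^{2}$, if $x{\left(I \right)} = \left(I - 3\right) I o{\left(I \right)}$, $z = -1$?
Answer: $169$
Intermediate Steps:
$o{\left(q \right)} = 0$ ($o{\left(q \right)} = 0 \cdot 2 = 0$)
$x{\left(I \right)} = 0$ ($x{\left(I \right)} = \left(I - 3\right) I 0 = \left(-3 + I\right) I 0 = I \left(-3 + I\right) 0 = 0$)
$\left(13 + x{\left(z \right)}\right)^{2} = \left(13 + 0\right)^{2} = 13^{2} = 169$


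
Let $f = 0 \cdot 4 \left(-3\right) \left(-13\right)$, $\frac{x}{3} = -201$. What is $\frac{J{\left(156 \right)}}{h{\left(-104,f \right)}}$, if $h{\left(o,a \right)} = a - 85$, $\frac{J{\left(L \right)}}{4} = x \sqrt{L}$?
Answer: $\frac{4824 \sqrt{39}}{85} \approx 354.42$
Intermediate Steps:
$x = -603$ ($x = 3 \left(-201\right) = -603$)
$f = 0$ ($f = 0 \left(-3\right) \left(-13\right) = 0 \left(-13\right) = 0$)
$J{\left(L \right)} = - 2412 \sqrt{L}$ ($J{\left(L \right)} = 4 \left(- 603 \sqrt{L}\right) = - 2412 \sqrt{L}$)
$h{\left(o,a \right)} = -85 + a$
$\frac{J{\left(156 \right)}}{h{\left(-104,f \right)}} = \frac{\left(-2412\right) \sqrt{156}}{-85 + 0} = \frac{\left(-2412\right) 2 \sqrt{39}}{-85} = - 4824 \sqrt{39} \left(- \frac{1}{85}\right) = \frac{4824 \sqrt{39}}{85}$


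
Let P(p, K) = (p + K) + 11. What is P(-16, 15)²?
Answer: 100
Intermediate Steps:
P(p, K) = 11 + K + p (P(p, K) = (K + p) + 11 = 11 + K + p)
P(-16, 15)² = (11 + 15 - 16)² = 10² = 100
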